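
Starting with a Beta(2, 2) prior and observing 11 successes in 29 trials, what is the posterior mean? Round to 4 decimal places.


Posterior parameters: alpha = 2 + 11 = 13
beta = 2 + 18 = 20
Posterior mean = alpha / (alpha + beta) = 13 / 33
= 0.3939

0.3939


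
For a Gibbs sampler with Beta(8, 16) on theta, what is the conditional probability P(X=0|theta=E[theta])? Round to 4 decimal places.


E[theta] = 8/(8+16) = 0.3333
P(X=0|theta) = 1 - theta = 0.6667

0.6667


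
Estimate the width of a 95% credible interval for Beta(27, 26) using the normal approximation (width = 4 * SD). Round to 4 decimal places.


For Beta(a,b): Var = ab/((a+b)^2(a+b+1))
Var = 0.0046, SD = 0.068
Approximate 95% CI width = 4 * 0.068 = 0.2721

0.2721


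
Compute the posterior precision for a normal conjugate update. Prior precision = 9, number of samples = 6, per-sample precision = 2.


tau_post = tau_0 + n * tau
= 9 + 6 * 2 = 21

21


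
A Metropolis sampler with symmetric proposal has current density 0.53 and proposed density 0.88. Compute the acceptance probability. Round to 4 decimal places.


For symmetric proposals, acceptance = min(1, pi(x*)/pi(x))
= min(1, 0.88/0.53)
= min(1, 1.6604) = 1.0

1.0


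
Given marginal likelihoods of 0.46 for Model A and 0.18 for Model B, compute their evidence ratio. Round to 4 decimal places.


Ratio = ML(A) / ML(B) = 0.46/0.18
= 2.5556

2.5556


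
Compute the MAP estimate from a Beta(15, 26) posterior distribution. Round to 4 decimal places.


MAP = mode of Beta distribution
= (alpha - 1)/(alpha + beta - 2)
= (15-1)/(15+26-2)
= 14/39 = 0.359

0.359


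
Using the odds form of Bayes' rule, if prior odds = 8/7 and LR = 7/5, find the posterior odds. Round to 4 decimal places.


Bayes' rule in odds form: posterior odds = prior odds * LR
= (8 * 7) / (7 * 5)
= 56/35 = 1.6

1.6


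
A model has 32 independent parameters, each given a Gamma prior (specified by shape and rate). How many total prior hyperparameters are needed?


Each Gamma prior needs 2 hyperparameters (shape and rate).
Total = 2 * 32 = 64

64


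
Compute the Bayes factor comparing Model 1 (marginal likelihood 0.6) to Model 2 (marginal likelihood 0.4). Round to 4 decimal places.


BF12 = marginal likelihood of M1 / marginal likelihood of M2
= 0.6/0.4
= 1.5

1.5


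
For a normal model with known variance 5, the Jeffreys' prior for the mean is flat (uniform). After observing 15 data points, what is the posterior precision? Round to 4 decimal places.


Jeffreys' prior for normal mean (known variance) is flat.
Prior precision = 0.
Posterior precision = prior_prec + n/sigma^2 = 0 + 15/5
= 3.0

3.0


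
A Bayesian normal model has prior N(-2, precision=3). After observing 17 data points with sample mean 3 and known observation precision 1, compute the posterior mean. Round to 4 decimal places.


Posterior mean = (prior_precision * prior_mean + n * data_precision * data_mean) / (prior_precision + n * data_precision)
Numerator = 3*-2 + 17*1*3 = 45
Denominator = 3 + 17*1 = 20
Posterior mean = 2.25

2.25


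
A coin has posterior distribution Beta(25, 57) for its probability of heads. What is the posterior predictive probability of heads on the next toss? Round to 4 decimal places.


Posterior predictive = E[theta] = alpha/(alpha+beta)
= 25/82
= 0.3049

0.3049


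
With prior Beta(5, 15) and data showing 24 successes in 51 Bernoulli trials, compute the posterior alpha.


Conjugate update: alpha_posterior = alpha_prior + k
= 5 + 24 = 29

29


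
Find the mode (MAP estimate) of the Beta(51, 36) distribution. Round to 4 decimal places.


For Beta(a,b) with a,b > 1:
Mode = (a-1)/(a+b-2) = (51-1)/(87-2)
= 50/85 = 0.5882

0.5882


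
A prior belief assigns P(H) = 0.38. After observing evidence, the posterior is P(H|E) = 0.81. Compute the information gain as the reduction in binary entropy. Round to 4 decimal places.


H(prior) = -0.38*log2(0.38) - 0.62*log2(0.62)
= 0.958
H(post) = -0.81*log2(0.81) - 0.19*log2(0.19)
= 0.7015
IG = 0.958 - 0.7015 = 0.2566

0.2566


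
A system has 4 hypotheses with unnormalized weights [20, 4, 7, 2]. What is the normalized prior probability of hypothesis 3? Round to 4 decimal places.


The normalized prior is the weight divided by the total.
Total weight = 33
P(H3) = 7 / 33 = 0.2121

0.2121


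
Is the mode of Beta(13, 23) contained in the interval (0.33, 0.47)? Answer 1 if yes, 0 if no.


Mode = (a-1)/(a+b-2) = 12/34 = 0.3529
Interval: (0.33, 0.47)
Contains mode? 1

1


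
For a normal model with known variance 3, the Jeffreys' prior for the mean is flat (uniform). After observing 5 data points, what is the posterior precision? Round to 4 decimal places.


Jeffreys' prior for normal mean (known variance) is flat.
Prior precision = 0.
Posterior precision = prior_prec + n/sigma^2 = 0 + 5/3
= 1.6667

1.6667


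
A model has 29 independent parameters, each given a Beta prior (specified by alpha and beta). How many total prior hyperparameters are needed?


Each Beta prior needs 2 hyperparameters (alpha and beta).
Total = 2 * 29 = 58

58


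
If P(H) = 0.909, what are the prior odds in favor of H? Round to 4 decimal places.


Prior odds = P(H) / (1 - P(H))
= 0.909 / 0.091
= 9.989

9.989


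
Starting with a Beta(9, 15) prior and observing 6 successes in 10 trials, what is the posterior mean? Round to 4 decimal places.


Posterior parameters: alpha = 9 + 6 = 15
beta = 15 + 4 = 19
Posterior mean = alpha / (alpha + beta) = 15 / 34
= 0.4412

0.4412


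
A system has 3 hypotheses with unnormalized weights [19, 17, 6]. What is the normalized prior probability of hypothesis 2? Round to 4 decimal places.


The normalized prior is the weight divided by the total.
Total weight = 42
P(H2) = 17 / 42 = 0.4048

0.4048


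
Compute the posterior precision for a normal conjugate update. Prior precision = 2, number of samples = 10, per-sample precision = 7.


tau_post = tau_0 + n * tau
= 2 + 10 * 7 = 72

72


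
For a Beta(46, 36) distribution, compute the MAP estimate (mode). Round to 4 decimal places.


MAP = mode = (a-1)/(a+b-2)
= (46-1)/(46+36-2)
= 45/80 = 0.5625

0.5625


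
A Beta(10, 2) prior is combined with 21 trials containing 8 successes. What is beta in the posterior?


In conjugate updating:
beta_posterior = beta_prior + (n - k)
= 2 + (21 - 8)
= 2 + 13 = 15

15


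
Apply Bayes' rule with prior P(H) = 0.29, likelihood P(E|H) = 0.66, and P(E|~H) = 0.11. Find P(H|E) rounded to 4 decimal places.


Step 1: Compute marginal P(E) = P(E|H)P(H) + P(E|~H)P(~H)
= 0.66*0.29 + 0.11*0.71 = 0.2695
Step 2: P(H|E) = P(E|H)P(H)/P(E) = 0.1914/0.2695
= 0.7102

0.7102


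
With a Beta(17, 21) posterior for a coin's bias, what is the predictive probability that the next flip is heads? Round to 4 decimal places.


The predictive probability equals the posterior mean.
P(next = heads) = alpha / (alpha + beta)
= 17 / 38 = 0.4474

0.4474


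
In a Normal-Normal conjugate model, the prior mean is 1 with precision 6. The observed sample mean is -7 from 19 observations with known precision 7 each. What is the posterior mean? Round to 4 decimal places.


Posterior precision = tau0 + n*tau = 6 + 19*7 = 139
Posterior mean = (tau0*mu0 + n*tau*xbar) / posterior_precision
= (6*1 + 19*7*-7) / 139
= -925 / 139 = -6.6547

-6.6547


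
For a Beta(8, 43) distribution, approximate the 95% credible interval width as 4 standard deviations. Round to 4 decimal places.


Variance of Beta(a,b) = ab / ((a+b)^2 * (a+b+1))
= 8*43 / ((51)^2 * 52)
= 0.0025
SD = sqrt(0.0025) = 0.0504
Width = 4 * SD = 0.2017

0.2017


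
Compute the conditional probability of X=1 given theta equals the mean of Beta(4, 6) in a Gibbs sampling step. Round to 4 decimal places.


Mean of Beta(4, 6) = 0.4
P(X=1 | theta=0.4) = 0.4

0.4


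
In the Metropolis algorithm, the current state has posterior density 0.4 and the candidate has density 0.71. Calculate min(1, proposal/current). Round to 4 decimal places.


Ratio = 0.71/0.4 = 1.775
Acceptance probability = min(1, 1.775)
= 1.0

1.0


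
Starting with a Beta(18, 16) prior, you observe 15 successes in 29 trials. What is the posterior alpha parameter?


For a Beta-Binomial conjugate model:
Posterior alpha = prior alpha + number of successes
= 18 + 15 = 33

33


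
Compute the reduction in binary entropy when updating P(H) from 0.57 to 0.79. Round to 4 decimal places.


H_before = -p*log2(p) - (1-p)*log2(1-p) for p=0.57: 0.9858
H_after for p=0.79: 0.7415
Reduction = 0.9858 - 0.7415 = 0.2443

0.2443


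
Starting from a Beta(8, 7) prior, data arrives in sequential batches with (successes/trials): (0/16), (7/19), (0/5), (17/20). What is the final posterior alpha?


In sequential Bayesian updating, we sum all successes.
Total successes = 24
Final alpha = 8 + 24 = 32

32


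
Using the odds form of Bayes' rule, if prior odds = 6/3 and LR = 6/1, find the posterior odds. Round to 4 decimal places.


Bayes' rule in odds form: posterior odds = prior odds * LR
= (6 * 6) / (3 * 1)
= 36/3 = 12.0

12.0


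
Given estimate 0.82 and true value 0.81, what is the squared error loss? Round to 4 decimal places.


Squared error = (estimate - true)^2
Difference = 0.01
Loss = 0.01^2 = 0.0001

0.0001


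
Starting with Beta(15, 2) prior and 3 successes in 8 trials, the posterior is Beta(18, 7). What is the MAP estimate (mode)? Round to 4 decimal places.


The mode of Beta(a, b) when a > 1 and b > 1 is (a-1)/(a+b-2)
= (18 - 1) / (18 + 7 - 2)
= 17 / 23
= 0.7391

0.7391


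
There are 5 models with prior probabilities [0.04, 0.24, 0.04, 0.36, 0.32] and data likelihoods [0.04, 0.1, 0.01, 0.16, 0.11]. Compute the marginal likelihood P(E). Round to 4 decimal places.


P(E) = sum over models of P(M_i) * P(E|M_i)
= 0.04*0.04 + 0.24*0.1 + 0.04*0.01 + 0.36*0.16 + 0.32*0.11
= 0.1188

0.1188


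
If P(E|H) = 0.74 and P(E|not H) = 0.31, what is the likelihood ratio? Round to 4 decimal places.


Likelihood ratio = P(E|H) / P(E|not H)
= 0.74 / 0.31
= 2.3871

2.3871


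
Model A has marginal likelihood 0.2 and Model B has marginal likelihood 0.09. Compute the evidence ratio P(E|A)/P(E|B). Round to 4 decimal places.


Evidence ratio = P(E|A) / P(E|B)
= 0.2 / 0.09
= 2.2222

2.2222


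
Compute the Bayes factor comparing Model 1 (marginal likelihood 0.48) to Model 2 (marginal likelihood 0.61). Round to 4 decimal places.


BF12 = marginal likelihood of M1 / marginal likelihood of M2
= 0.48/0.61
= 0.7869

0.7869


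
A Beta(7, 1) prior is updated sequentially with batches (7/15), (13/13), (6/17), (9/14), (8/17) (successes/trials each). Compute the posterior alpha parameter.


Sequential conjugate updating is equivalent to a single batch update.
Total successes across all batches = 43
alpha_posterior = alpha_prior + total_successes = 7 + 43
= 50

50


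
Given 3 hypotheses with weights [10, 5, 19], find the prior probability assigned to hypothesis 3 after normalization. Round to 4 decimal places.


To normalize, divide each weight by the sum of all weights.
Sum = 34
Prior(H3) = 19/34 = 0.5588

0.5588


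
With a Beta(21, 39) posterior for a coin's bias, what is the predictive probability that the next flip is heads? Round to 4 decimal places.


The predictive probability equals the posterior mean.
P(next = heads) = alpha / (alpha + beta)
= 21 / 60 = 0.35

0.35


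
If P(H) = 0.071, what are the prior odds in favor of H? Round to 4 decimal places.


Prior odds = P(H) / (1 - P(H))
= 0.071 / 0.929
= 0.0764

0.0764


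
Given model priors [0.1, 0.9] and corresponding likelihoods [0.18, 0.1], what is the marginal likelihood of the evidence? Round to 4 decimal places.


P(E) = sum_i P(M_i) P(E|M_i)
= 0.018 + 0.09
= 0.108

0.108


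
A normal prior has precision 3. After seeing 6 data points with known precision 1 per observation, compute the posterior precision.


In the conjugate normal model, precisions add:
tau_posterior = tau_prior + n * tau_data
= 3 + 6*1 = 9

9


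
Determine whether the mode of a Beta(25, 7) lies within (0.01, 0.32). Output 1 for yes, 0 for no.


First find the mode: (a-1)/(a+b-2) = 0.8
Is 0.8 in (0.01, 0.32)? 0

0


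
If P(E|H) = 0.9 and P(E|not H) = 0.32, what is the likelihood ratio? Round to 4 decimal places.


Likelihood ratio = P(E|H) / P(E|not H)
= 0.9 / 0.32
= 2.8125

2.8125


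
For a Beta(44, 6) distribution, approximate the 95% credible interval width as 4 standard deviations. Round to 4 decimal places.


Variance of Beta(a,b) = ab / ((a+b)^2 * (a+b+1))
= 44*6 / ((50)^2 * 51)
= 0.0021
SD = sqrt(0.0021) = 0.0455
Width = 4 * SD = 0.182

0.182


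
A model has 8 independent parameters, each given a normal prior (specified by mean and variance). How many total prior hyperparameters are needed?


Each normal prior needs 2 hyperparameters (mean and variance).
Total = 2 * 8 = 16

16


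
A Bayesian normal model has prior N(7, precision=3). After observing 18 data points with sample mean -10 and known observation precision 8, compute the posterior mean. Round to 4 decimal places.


Posterior mean = (prior_precision * prior_mean + n * data_precision * data_mean) / (prior_precision + n * data_precision)
Numerator = 3*7 + 18*8*-10 = -1419
Denominator = 3 + 18*8 = 147
Posterior mean = -9.6531

-9.6531


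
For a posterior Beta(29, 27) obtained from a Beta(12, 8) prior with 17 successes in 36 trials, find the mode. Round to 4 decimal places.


Mode = (alpha - 1) / (alpha + beta - 2)
= 28 / 54
= 0.5185

0.5185


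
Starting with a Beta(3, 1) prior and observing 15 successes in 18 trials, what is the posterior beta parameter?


Posterior beta = prior beta + failures
Failures = 18 - 15 = 3
beta_post = 1 + 3 = 4

4


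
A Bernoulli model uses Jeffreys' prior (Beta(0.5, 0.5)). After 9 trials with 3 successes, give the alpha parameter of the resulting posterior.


Posterior = Beta(prior_alpha + successes, prior_beta + failures)
= Beta(0.5 + 3, 0.5 + 6)
Posterior alpha = 0.5 + k = 0.5 + 3 = 3.5

3.5


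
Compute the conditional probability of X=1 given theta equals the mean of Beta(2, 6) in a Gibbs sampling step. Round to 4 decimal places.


Mean of Beta(2, 6) = 0.25
P(X=1 | theta=0.25) = 0.25

0.25


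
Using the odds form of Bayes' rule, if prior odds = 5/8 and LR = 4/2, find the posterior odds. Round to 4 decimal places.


Bayes' rule in odds form: posterior odds = prior odds * LR
= (5 * 4) / (8 * 2)
= 20/16 = 1.25

1.25


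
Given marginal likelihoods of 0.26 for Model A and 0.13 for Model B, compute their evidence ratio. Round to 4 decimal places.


Ratio = ML(A) / ML(B) = 0.26/0.13
= 2.0

2.0


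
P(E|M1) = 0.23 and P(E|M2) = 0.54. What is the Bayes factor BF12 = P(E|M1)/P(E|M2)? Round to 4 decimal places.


Bayes factor BF12 = P(E|M1) / P(E|M2)
= 0.23 / 0.54
= 0.4259

0.4259


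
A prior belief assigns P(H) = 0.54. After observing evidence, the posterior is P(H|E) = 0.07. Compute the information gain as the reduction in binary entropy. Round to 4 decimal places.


H(prior) = -0.54*log2(0.54) - 0.46*log2(0.46)
= 0.9954
H(post) = -0.07*log2(0.07) - 0.93*log2(0.93)
= 0.3659
IG = 0.9954 - 0.3659 = 0.6295

0.6295


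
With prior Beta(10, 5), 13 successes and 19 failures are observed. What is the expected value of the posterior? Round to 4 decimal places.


Posterior = Beta(23, 24)
E[theta] = alpha/(alpha+beta)
= 23/47 = 0.4894

0.4894


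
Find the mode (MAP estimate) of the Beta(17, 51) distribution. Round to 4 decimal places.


For Beta(a,b) with a,b > 1:
Mode = (a-1)/(a+b-2) = (17-1)/(68-2)
= 16/66 = 0.2424

0.2424


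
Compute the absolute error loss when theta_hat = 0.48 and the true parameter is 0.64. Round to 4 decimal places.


L = |theta_hat - theta_true|
= |0.48 - 0.64| = 0.16

0.16


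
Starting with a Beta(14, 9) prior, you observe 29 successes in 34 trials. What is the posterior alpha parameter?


For a Beta-Binomial conjugate model:
Posterior alpha = prior alpha + number of successes
= 14 + 29 = 43

43


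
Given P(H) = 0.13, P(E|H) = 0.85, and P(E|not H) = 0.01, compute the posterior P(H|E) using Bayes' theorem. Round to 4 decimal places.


By Bayes' theorem: P(H|E) = P(E|H)*P(H) / P(E)
P(E) = P(E|H)*P(H) + P(E|not H)*P(not H)
P(E) = 0.85*0.13 + 0.01*0.87 = 0.1192
P(H|E) = 0.85*0.13 / 0.1192 = 0.927

0.927


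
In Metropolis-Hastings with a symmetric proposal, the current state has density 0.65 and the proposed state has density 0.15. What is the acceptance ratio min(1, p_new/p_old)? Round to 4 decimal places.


Ratio = p_new / p_old = 0.15 / 0.65 = 0.2308
Acceptance = min(1, 0.2308) = 0.2308

0.2308


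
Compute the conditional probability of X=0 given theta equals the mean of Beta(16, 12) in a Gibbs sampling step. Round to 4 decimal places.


Mean of Beta(16, 12) = 0.5714
P(X=0 | theta=0.5714) = 0.4286

0.4286


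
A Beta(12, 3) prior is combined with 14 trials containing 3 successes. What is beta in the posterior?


In conjugate updating:
beta_posterior = beta_prior + (n - k)
= 3 + (14 - 3)
= 3 + 11 = 14

14


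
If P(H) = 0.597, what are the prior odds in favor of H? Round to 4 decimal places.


Prior odds = P(H) / (1 - P(H))
= 0.597 / 0.403
= 1.4814

1.4814


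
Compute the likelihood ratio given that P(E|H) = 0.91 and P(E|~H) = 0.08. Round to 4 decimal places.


LR = P(E|H) / P(E|~H)
= 0.91 / 0.08 = 11.375

11.375


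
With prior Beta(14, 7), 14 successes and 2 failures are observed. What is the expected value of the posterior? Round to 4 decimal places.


Posterior = Beta(28, 9)
E[theta] = alpha/(alpha+beta)
= 28/37 = 0.7568

0.7568


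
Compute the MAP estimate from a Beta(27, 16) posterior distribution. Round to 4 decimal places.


MAP = mode of Beta distribution
= (alpha - 1)/(alpha + beta - 2)
= (27-1)/(27+16-2)
= 26/41 = 0.6341

0.6341


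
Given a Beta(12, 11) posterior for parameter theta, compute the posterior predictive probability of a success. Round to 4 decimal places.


For a Beta-Bernoulli model, the predictive probability is the mean:
P(success) = 12/(12+11) = 12/23 = 0.5217

0.5217


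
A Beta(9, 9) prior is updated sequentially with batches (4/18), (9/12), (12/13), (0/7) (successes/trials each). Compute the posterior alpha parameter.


Sequential conjugate updating is equivalent to a single batch update.
Total successes across all batches = 25
alpha_posterior = alpha_prior + total_successes = 9 + 25
= 34

34


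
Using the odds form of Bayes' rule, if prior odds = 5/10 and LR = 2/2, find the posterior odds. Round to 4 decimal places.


Bayes' rule in odds form: posterior odds = prior odds * LR
= (5 * 2) / (10 * 2)
= 10/20 = 0.5

0.5


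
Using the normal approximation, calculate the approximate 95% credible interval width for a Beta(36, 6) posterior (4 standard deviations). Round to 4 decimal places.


Var(Beta) = 36*6/(42^2 * 43) = 0.0028
SD = 0.0534
Width ~ 4*SD = 0.2135

0.2135


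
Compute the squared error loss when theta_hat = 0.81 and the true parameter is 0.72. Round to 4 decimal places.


L = (theta_hat - theta_true)^2
= (0.81 - 0.72)^2
= 0.09^2 = 0.0081

0.0081


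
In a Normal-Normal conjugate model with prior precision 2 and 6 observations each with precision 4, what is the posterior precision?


Posterior precision = prior precision + n * observation precision
= 2 + 6 * 4
= 2 + 24 = 26

26


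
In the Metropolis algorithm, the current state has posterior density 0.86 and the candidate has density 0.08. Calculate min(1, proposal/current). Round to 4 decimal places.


Ratio = 0.08/0.86 = 0.093
Acceptance probability = min(1, 0.093)
= 0.093

0.093


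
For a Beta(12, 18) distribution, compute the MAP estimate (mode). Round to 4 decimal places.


MAP = mode = (a-1)/(a+b-2)
= (12-1)/(12+18-2)
= 11/28 = 0.3929

0.3929


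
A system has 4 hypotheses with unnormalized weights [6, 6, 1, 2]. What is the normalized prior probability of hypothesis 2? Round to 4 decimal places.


The normalized prior is the weight divided by the total.
Total weight = 15
P(H2) = 6 / 15 = 0.4

0.4


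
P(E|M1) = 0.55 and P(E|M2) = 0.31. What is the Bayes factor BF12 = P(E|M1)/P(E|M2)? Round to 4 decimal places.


Bayes factor BF12 = P(E|M1) / P(E|M2)
= 0.55 / 0.31
= 1.7742

1.7742


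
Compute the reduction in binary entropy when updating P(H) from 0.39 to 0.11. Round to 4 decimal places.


H_before = -p*log2(p) - (1-p)*log2(1-p) for p=0.39: 0.9648
H_after for p=0.11: 0.4999
Reduction = 0.9648 - 0.4999 = 0.4649

0.4649


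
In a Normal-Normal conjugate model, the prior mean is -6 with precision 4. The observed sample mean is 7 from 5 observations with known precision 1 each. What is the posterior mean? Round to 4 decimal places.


Posterior precision = tau0 + n*tau = 4 + 5*1 = 9
Posterior mean = (tau0*mu0 + n*tau*xbar) / posterior_precision
= (4*-6 + 5*1*7) / 9
= 11 / 9 = 1.2222

1.2222


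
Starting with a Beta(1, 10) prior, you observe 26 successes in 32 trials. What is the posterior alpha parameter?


For a Beta-Binomial conjugate model:
Posterior alpha = prior alpha + number of successes
= 1 + 26 = 27

27


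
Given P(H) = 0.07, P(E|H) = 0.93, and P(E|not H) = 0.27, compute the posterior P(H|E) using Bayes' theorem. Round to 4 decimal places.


By Bayes' theorem: P(H|E) = P(E|H)*P(H) / P(E)
P(E) = P(E|H)*P(H) + P(E|not H)*P(not H)
P(E) = 0.93*0.07 + 0.27*0.93 = 0.3162
P(H|E) = 0.93*0.07 / 0.3162 = 0.2059

0.2059


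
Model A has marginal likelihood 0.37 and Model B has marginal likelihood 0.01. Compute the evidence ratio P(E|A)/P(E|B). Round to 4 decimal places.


Evidence ratio = P(E|A) / P(E|B)
= 0.37 / 0.01
= 37.0

37.0


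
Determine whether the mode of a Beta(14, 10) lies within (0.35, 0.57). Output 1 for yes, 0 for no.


First find the mode: (a-1)/(a+b-2) = 0.5909
Is 0.5909 in (0.35, 0.57)? 0

0


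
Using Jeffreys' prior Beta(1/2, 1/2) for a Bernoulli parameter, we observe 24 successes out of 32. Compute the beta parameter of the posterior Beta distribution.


Conjugate update: Beta(0.5 + k, 0.5 + n - k).
k = 24, n - k = 8
Posterior beta = 0.5 + (n - k) = 0.5 + 8 = 8.5

8.5


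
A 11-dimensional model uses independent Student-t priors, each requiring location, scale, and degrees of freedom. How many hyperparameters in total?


Per parameter: 3 (location, scale, and degrees of freedom).
Total = 11 * 3 = 33

33


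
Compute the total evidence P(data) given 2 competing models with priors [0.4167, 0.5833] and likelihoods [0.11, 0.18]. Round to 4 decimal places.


Marginal likelihood = sum P(model_i) * P(data|model_i)
Model 1: 0.4167 * 0.11 = 0.0458
Model 2: 0.5833 * 0.18 = 0.105
Total = 0.1508

0.1508


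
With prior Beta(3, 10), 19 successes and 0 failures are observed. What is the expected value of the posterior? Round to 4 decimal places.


Posterior = Beta(22, 10)
E[theta] = alpha/(alpha+beta)
= 22/32 = 0.6875

0.6875


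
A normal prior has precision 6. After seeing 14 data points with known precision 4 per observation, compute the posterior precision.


In the conjugate normal model, precisions add:
tau_posterior = tau_prior + n * tau_data
= 6 + 14*4 = 62

62


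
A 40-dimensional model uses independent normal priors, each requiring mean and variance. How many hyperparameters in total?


Per parameter: 2 (mean and variance).
Total = 40 * 2 = 80

80


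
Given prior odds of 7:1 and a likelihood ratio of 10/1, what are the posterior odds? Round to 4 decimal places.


Posterior odds = prior odds * LR
Prior odds = 7/1 = 7.0
LR = 10/1 = 10.0
Posterior odds = 7.0 * 10.0 = 70.0

70.0


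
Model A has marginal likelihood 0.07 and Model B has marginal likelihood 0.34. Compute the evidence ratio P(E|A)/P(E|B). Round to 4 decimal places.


Evidence ratio = P(E|A) / P(E|B)
= 0.07 / 0.34
= 0.2059

0.2059


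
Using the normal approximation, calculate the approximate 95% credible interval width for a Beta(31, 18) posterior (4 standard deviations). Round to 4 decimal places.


Var(Beta) = 31*18/(49^2 * 50) = 0.0046
SD = 0.0682
Width ~ 4*SD = 0.2727

0.2727


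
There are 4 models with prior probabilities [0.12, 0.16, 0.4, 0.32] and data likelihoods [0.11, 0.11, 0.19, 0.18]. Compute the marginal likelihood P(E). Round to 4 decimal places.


P(E) = sum over models of P(M_i) * P(E|M_i)
= 0.12*0.11 + 0.16*0.11 + 0.4*0.19 + 0.32*0.18
= 0.1644

0.1644


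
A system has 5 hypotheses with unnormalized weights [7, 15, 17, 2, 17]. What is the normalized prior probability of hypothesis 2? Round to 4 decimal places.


The normalized prior is the weight divided by the total.
Total weight = 58
P(H2) = 15 / 58 = 0.2586

0.2586


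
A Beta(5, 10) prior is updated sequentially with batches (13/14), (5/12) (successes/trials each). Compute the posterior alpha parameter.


Sequential conjugate updating is equivalent to a single batch update.
Total successes across all batches = 18
alpha_posterior = alpha_prior + total_successes = 5 + 18
= 23

23


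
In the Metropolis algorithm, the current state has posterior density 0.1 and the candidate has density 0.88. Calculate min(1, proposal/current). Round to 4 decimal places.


Ratio = 0.88/0.1 = 8.8
Acceptance probability = min(1, 8.8)
= 1.0

1.0


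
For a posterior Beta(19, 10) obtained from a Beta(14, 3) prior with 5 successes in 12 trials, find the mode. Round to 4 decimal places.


Mode = (alpha - 1) / (alpha + beta - 2)
= 18 / 27
= 0.6667

0.6667


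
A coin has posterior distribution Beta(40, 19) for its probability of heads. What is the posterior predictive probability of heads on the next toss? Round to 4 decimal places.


Posterior predictive = E[theta] = alpha/(alpha+beta)
= 40/59
= 0.678

0.678


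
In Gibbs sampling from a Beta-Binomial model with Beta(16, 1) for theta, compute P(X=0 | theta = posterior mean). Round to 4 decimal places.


Posterior mean = alpha/(alpha+beta) = 16/17 = 0.9412
P(X=0|theta=mean) = 1 - theta = 0.0588

0.0588


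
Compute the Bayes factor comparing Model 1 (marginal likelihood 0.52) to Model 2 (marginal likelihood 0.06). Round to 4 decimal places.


BF12 = marginal likelihood of M1 / marginal likelihood of M2
= 0.52/0.06
= 8.6667

8.6667


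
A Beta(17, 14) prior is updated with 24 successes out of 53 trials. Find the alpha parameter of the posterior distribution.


In the Beta-Binomial conjugate update:
alpha_post = alpha_prior + successes
= 17 + 24
= 41

41


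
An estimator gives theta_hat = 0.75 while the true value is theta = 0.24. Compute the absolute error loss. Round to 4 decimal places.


The absolute error loss is |theta_hat - theta|
= |0.75 - 0.24|
= 0.51

0.51


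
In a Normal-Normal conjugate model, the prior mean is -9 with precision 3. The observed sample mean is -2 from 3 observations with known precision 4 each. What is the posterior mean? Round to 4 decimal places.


Posterior precision = tau0 + n*tau = 3 + 3*4 = 15
Posterior mean = (tau0*mu0 + n*tau*xbar) / posterior_precision
= (3*-9 + 3*4*-2) / 15
= -51 / 15 = -3.4

-3.4


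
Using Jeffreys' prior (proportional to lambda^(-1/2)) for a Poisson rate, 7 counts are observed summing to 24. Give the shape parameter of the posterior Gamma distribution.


Conjugate update: Gamma(prior_shape + S, prior_rate + n).
Prior shape = 0.5, prior rate = 0.
Posterior shape = 0.5 + S = 0.5 + 24 = 24.5

24.5


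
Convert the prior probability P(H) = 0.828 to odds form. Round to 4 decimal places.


P(not H) = 1 - 0.828 = 0.172
Odds = 0.828 / 0.172 = 4.814

4.814


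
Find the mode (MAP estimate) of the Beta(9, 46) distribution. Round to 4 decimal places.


For Beta(a,b) with a,b > 1:
Mode = (a-1)/(a+b-2) = (9-1)/(55-2)
= 8/53 = 0.1509

0.1509


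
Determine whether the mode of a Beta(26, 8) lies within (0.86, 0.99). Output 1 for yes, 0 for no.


First find the mode: (a-1)/(a+b-2) = 0.7812
Is 0.7812 in (0.86, 0.99)? 0

0


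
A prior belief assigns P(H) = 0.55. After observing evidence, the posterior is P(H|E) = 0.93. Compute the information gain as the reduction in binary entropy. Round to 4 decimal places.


H(prior) = -0.55*log2(0.55) - 0.45*log2(0.45)
= 0.9928
H(post) = -0.93*log2(0.93) - 0.07*log2(0.07)
= 0.3659
IG = 0.9928 - 0.3659 = 0.6269

0.6269


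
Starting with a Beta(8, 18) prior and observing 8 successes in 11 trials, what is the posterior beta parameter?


Posterior beta = prior beta + failures
Failures = 11 - 8 = 3
beta_post = 18 + 3 = 21

21


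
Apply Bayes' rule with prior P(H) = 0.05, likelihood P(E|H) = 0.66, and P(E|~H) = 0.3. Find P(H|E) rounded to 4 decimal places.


Step 1: Compute marginal P(E) = P(E|H)P(H) + P(E|~H)P(~H)
= 0.66*0.05 + 0.3*0.95 = 0.318
Step 2: P(H|E) = P(E|H)P(H)/P(E) = 0.033/0.318
= 0.1038

0.1038


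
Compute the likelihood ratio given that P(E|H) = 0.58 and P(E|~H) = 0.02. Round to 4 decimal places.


LR = P(E|H) / P(E|~H)
= 0.58 / 0.02 = 29.0

29.0


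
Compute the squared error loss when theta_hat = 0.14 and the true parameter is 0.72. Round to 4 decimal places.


L = (theta_hat - theta_true)^2
= (0.14 - 0.72)^2
= -0.58^2 = 0.3364

0.3364


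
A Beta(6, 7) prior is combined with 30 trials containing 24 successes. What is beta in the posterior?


In conjugate updating:
beta_posterior = beta_prior + (n - k)
= 7 + (30 - 24)
= 7 + 6 = 13

13


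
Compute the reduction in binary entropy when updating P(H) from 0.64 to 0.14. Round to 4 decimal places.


H_before = -p*log2(p) - (1-p)*log2(1-p) for p=0.64: 0.9427
H_after for p=0.14: 0.5842
Reduction = 0.9427 - 0.5842 = 0.3584

0.3584


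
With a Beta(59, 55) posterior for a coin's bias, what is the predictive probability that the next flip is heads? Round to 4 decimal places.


The predictive probability equals the posterior mean.
P(next = heads) = alpha / (alpha + beta)
= 59 / 114 = 0.5175

0.5175


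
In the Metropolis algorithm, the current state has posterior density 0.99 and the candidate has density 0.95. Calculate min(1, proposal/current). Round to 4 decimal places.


Ratio = 0.95/0.99 = 0.9596
Acceptance probability = min(1, 0.9596)
= 0.9596

0.9596


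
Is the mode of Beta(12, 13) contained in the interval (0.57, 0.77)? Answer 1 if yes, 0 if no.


Mode = (a-1)/(a+b-2) = 11/23 = 0.4783
Interval: (0.57, 0.77)
Contains mode? 0

0


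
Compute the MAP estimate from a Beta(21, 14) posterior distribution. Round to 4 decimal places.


MAP = mode of Beta distribution
= (alpha - 1)/(alpha + beta - 2)
= (21-1)/(21+14-2)
= 20/33 = 0.6061

0.6061


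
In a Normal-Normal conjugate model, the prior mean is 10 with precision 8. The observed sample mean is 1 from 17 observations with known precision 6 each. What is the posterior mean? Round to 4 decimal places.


Posterior precision = tau0 + n*tau = 8 + 17*6 = 110
Posterior mean = (tau0*mu0 + n*tau*xbar) / posterior_precision
= (8*10 + 17*6*1) / 110
= 182 / 110 = 1.6545

1.6545


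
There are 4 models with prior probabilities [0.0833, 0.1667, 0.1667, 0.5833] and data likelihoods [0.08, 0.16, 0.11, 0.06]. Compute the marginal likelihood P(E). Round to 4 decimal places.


P(E) = sum over models of P(M_i) * P(E|M_i)
= 0.0833*0.08 + 0.1667*0.16 + 0.1667*0.11 + 0.5833*0.06
= 0.0867

0.0867


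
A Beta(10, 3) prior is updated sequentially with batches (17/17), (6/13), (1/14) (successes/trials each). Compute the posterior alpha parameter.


Sequential conjugate updating is equivalent to a single batch update.
Total successes across all batches = 24
alpha_posterior = alpha_prior + total_successes = 10 + 24
= 34

34


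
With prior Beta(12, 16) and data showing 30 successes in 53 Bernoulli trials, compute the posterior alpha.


Conjugate update: alpha_posterior = alpha_prior + k
= 12 + 30 = 42

42


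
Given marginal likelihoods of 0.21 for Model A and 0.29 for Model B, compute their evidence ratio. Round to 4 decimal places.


Ratio = ML(A) / ML(B) = 0.21/0.29
= 0.7241

0.7241


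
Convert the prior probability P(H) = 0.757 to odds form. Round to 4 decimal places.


P(not H) = 1 - 0.757 = 0.243
Odds = 0.757 / 0.243 = 3.1152

3.1152


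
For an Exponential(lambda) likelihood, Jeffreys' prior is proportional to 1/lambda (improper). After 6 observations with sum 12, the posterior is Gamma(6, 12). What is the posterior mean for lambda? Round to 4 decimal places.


Posterior = Gamma(n, sum_x) = Gamma(6, 12)
Posterior mean = shape/rate = 6/12
= 0.5

0.5


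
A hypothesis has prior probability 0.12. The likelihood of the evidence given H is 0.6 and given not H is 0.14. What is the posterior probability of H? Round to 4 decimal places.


Using Bayes' theorem:
P(E) = 0.12 * 0.6 + 0.88 * 0.14
P(E) = 0.1952
P(H|E) = (0.12 * 0.6) / 0.1952 = 0.3689

0.3689


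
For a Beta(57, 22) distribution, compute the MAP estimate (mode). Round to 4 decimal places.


MAP = mode = (a-1)/(a+b-2)
= (57-1)/(57+22-2)
= 56/77 = 0.7273

0.7273


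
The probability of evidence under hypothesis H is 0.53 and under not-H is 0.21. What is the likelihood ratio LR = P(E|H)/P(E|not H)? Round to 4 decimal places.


LR = 0.53 / 0.21
= 2.5238

2.5238


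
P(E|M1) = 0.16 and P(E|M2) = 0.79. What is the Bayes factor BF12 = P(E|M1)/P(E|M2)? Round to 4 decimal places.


Bayes factor BF12 = P(E|M1) / P(E|M2)
= 0.16 / 0.79
= 0.2025

0.2025


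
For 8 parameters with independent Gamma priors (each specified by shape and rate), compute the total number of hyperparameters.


A Gamma prior has 2 hyperparameters per parameter.
Total = 8 * 2 = 16

16


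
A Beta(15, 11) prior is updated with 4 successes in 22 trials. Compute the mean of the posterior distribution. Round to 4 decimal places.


After update: Beta(19, 29)
Mean = 19 / (19 + 29) = 19 / 48
= 0.3958

0.3958


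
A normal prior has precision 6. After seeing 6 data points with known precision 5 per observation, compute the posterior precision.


In the conjugate normal model, precisions add:
tau_posterior = tau_prior + n * tau_data
= 6 + 6*5 = 36

36


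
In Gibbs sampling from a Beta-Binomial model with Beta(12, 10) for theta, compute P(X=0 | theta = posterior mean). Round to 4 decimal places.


Posterior mean = alpha/(alpha+beta) = 12/22 = 0.5455
P(X=0|theta=mean) = 1 - theta = 0.4545

0.4545


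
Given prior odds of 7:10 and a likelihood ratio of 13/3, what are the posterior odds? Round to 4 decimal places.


Posterior odds = prior odds * LR
Prior odds = 7/10 = 0.7
LR = 13/3 = 4.3333
Posterior odds = 0.7 * 4.3333 = 3.0333

3.0333


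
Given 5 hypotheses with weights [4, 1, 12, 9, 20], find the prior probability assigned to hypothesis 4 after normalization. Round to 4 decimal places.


To normalize, divide each weight by the sum of all weights.
Sum = 46
Prior(H4) = 9/46 = 0.1957

0.1957


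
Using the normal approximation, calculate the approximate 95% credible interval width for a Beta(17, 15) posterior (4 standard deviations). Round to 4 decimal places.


Var(Beta) = 17*15/(32^2 * 33) = 0.0075
SD = 0.0869
Width ~ 4*SD = 0.3475

0.3475


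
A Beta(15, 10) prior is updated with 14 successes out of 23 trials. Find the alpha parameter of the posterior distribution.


In the Beta-Binomial conjugate update:
alpha_post = alpha_prior + successes
= 15 + 14
= 29

29


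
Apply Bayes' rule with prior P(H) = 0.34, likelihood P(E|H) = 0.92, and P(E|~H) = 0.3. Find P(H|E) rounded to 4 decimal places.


Step 1: Compute marginal P(E) = P(E|H)P(H) + P(E|~H)P(~H)
= 0.92*0.34 + 0.3*0.66 = 0.5108
Step 2: P(H|E) = P(E|H)P(H)/P(E) = 0.3128/0.5108
= 0.6124

0.6124


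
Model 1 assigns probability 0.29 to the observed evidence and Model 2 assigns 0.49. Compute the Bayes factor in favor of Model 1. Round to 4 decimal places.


BF = P(data|M1) / P(data|M2)
= 0.29 / 0.49 = 0.5918

0.5918


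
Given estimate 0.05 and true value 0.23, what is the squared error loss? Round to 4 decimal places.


Squared error = (estimate - true)^2
Difference = -0.18
Loss = -0.18^2 = 0.0324

0.0324


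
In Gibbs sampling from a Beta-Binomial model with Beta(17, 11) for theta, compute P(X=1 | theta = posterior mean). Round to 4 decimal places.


Posterior mean = alpha/(alpha+beta) = 17/28 = 0.6071
P(X=1|theta=mean) = theta = 0.6071

0.6071


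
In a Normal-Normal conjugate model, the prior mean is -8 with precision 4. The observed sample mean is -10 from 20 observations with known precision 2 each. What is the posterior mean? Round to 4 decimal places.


Posterior precision = tau0 + n*tau = 4 + 20*2 = 44
Posterior mean = (tau0*mu0 + n*tau*xbar) / posterior_precision
= (4*-8 + 20*2*-10) / 44
= -432 / 44 = -9.8182

-9.8182


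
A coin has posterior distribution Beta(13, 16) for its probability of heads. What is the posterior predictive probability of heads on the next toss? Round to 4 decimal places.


Posterior predictive = E[theta] = alpha/(alpha+beta)
= 13/29
= 0.4483

0.4483


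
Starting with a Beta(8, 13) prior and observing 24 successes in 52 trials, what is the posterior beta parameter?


Posterior beta = prior beta + failures
Failures = 52 - 24 = 28
beta_post = 13 + 28 = 41

41


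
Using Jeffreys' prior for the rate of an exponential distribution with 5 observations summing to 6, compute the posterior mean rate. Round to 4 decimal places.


Jeffreys' prior leads to posterior Gamma(5, 6).
Mean = 5/6 = 0.8333

0.8333


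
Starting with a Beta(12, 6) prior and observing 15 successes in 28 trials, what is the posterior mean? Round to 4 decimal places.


Posterior parameters: alpha = 12 + 15 = 27
beta = 6 + 13 = 19
Posterior mean = alpha / (alpha + beta) = 27 / 46
= 0.587

0.587


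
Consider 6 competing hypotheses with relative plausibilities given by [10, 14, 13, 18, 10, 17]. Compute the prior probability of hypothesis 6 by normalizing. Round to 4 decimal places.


Sum of weights = 10 + 14 + 13 + 18 + 10 + 17 = 82
Normalized prior for H6 = 17 / 82
= 0.2073

0.2073


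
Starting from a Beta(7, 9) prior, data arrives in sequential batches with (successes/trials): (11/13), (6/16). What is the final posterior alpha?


In sequential Bayesian updating, we sum all successes.
Total successes = 17
Final alpha = 7 + 17 = 24

24


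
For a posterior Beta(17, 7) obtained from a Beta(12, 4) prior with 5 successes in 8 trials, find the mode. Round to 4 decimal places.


Mode = (alpha - 1) / (alpha + beta - 2)
= 16 / 22
= 0.7273

0.7273


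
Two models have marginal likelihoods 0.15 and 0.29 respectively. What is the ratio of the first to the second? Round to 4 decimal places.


Evidence ratio = 0.15 / 0.29
= 0.5172

0.5172


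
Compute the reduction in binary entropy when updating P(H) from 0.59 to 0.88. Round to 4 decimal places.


H_before = -p*log2(p) - (1-p)*log2(1-p) for p=0.59: 0.9765
H_after for p=0.88: 0.5294
Reduction = 0.9765 - 0.5294 = 0.4471

0.4471


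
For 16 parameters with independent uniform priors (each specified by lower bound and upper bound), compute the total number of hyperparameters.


A uniform prior has 2 hyperparameters per parameter.
Total = 16 * 2 = 32

32


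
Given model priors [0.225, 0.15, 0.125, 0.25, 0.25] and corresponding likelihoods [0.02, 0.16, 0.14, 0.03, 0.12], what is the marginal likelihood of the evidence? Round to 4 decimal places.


P(E) = sum_i P(M_i) P(E|M_i)
= 0.0045 + 0.024 + 0.0175 + 0.0075 + 0.03
= 0.0835

0.0835


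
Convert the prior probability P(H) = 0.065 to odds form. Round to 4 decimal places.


P(not H) = 1 - 0.065 = 0.935
Odds = 0.065 / 0.935 = 0.0695

0.0695


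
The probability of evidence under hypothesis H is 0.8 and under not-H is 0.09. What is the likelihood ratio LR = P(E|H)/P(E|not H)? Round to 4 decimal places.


LR = 0.8 / 0.09
= 8.8889

8.8889
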